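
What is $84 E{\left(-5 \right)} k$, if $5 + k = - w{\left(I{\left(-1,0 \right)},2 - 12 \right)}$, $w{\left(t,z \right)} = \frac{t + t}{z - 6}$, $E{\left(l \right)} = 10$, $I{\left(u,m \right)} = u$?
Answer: $-4305$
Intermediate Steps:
$w{\left(t,z \right)} = \frac{2 t}{-6 + z}$
$k = - \frac{41}{8}$ ($k = -5 - 2 \left(-1\right) \frac{1}{-6 + \left(2 - 12\right)} = -5 - 2 \left(-1\right) \frac{1}{-6 - 10} = -5 - 2 \left(-1\right) \frac{1}{-16} = -5 - 2 \left(-1\right) \left(- \frac{1}{16}\right) = -5 - \frac{1}{8} = - \frac{41}{8} \approx -5.125$)
$84 E{\left(-5 \right)} k = 84 \cdot 10 \left(- \frac{41}{8}\right) = 840 \left(- \frac{41}{8}\right) = -4305$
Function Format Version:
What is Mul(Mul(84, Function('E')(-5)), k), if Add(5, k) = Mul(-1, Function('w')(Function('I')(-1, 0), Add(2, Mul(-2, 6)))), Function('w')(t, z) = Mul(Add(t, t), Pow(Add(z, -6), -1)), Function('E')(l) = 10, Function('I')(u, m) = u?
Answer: -4305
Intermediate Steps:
Function('w')(t, z) = Mul(2, t, Pow(Add(-6, z), -1)) (Function('w')(t, z) = Mul(Mul(2, t), Pow(Add(-6, z), -1)) = Mul(2, t, Pow(Add(-6, z), -1)))
k = Rational(-41, 8) (k = Add(-5, Mul(-1, Mul(2, -1, Pow(Add(-6, Add(2, Mul(-2, 6))), -1)))) = Add(-5, Mul(-1, Mul(2, -1, Pow(Add(-6, Add(2, -12)), -1)))) = Add(-5, Mul(-1, Mul(2, -1, Pow(Add(-6, -10), -1)))) = Add(-5, Mul(-1, Mul(2, -1, Pow(-16, -1)))) = Add(-5, Mul(-1, Mul(2, -1, Rational(-1, 16)))) = Add(-5, Mul(-1, Rational(1, 8))) = Add(-5, Rational(-1, 8)) = Rational(-41, 8) ≈ -5.1250)
Mul(Mul(84, Function('E')(-5)), k) = Mul(Mul(84, 10), Rational(-41, 8)) = Mul(840, Rational(-41, 8)) = -4305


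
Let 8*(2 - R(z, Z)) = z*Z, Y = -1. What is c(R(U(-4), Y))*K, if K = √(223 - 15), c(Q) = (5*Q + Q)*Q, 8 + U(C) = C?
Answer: 6*√13 ≈ 21.633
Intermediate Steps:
U(C) = -8 + C
R(z, Z) = 2 - Z*z/8 (R(z, Z) = 2 - z*Z/8 = 2 - Z*z/8)
c(Q) = 6*Q² (c(Q) = (6*Q)*Q = 6*Q²)
K = 4*√13 (K = √208 = 4*√13 ≈ 14.422)
c(R(U(-4), Y))*K = (6*(2 - ⅛*(-1)*(-8 - 4))²)*(4*√13) = (6*(2 - ⅛*(-1)*(-12))²)*(4*√13) = (6*(2 - 3/2)²)*(4*√13) = (6*(½)²)*(4*√13) = (6*(¼))*(4*√13) = 3*(4*√13)/2 = 6*√13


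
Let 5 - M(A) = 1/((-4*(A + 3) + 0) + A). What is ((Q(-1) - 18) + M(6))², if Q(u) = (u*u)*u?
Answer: 175561/900 ≈ 195.07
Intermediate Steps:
Q(u) = u³ (Q(u) = u²*u = u³)
M(A) = 5 - 1/(-12 - 3*A) (M(A) = 5 - 1/((-4*(A + 3) + 0) + A) = 5 - 1/((-4*(3 + A) + 0) + A) = 5 - 1/(((-12 - 4*A) + 0) + A) = 5 - 1/((-12 - 4*A) + A) = 5 - 1/(-12 - 3*A))
((Q(-1) - 18) + M(6))² = (((-1)³ - 18) + (61 + 15*6)/(3*(4 + 6)))² = ((-1 - 18) + (⅓)*(61 + 90)/10)² = (-19 + (⅓)*(⅒)*151)² = (-19 + 151/30)² = (-419/30)² = 175561/900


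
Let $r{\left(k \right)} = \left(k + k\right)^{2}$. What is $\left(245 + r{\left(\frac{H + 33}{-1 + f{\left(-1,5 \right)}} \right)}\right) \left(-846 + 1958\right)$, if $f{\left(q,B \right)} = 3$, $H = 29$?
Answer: $4546968$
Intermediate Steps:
$r{\left(k \right)} = 4 k^{2}$ ($r{\left(k \right)} = \left(2 k\right)^{2} = 4 k^{2}$)
$\left(245 + r{\left(\frac{H + 33}{-1 + f{\left(-1,5 \right)}} \right)}\right) \left(-846 + 1958\right) = \left(245 + 4 \left(\frac{29 + 33}{-1 + 3}\right)^{2}\right) \left(-846 + 1958\right) = \left(245 + 4 \left(\frac{62}{2}\right)^{2}\right) 1112 = \left(245 + 4 \left(62 \cdot \frac{1}{2}\right)^{2}\right) 1112 = \left(245 + 4 \cdot 31^{2}\right) 1112 = \left(245 + 4 \cdot 961\right) 1112 = \left(245 + 3844\right) 1112 = 4089 \cdot 1112 = 4546968$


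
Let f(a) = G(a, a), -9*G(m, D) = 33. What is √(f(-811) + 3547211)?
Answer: √31924866/3 ≈ 1883.4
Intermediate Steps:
G(m, D) = -11/3 (G(m, D) = -⅑*33 = -11/3)
f(a) = -11/3
√(f(-811) + 3547211) = √(-11/3 + 3547211) = √(10641622/3) = √31924866/3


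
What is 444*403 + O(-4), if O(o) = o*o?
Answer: 178948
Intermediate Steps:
O(o) = o**2
444*403 + O(-4) = 444*403 + (-4)**2 = 178932 + 16 = 178948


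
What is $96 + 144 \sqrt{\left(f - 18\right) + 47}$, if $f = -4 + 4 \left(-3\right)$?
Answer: $96 + 144 \sqrt{13} \approx 615.2$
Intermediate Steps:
$f = -16$ ($f = -4 - 12 = -16$)
$96 + 144 \sqrt{\left(f - 18\right) + 47} = 96 + 144 \sqrt{\left(-16 - 18\right) + 47} = 96 + 144 \sqrt{-34 + 47} = 96 + 144 \sqrt{13}$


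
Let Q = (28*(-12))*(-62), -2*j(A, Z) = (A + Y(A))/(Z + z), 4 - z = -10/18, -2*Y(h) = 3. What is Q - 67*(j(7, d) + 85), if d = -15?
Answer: 5684879/376 ≈ 15119.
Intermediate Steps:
Y(h) = -3/2 (Y(h) = -½*3 = -3/2)
z = 41/9 (z = 4 - (-10)/18 = 4 - 1*(-5/9) = 4 + 5/9 = 41/9 ≈ 4.5556)
j(A, Z) = -(-3/2 + A)/(2*(41/9 + Z)) (j(A, Z) = -(A - 3/2)/(2*(Z + 41/9)) = -(-3/2 + A)/(2*(41/9 + Z)))
Q = 20832 (Q = -336*(-62) = 20832)
Q - 67*(j(7, d) + 85) = 20832 - 67*(9*(3 - 2*7)/(4*(41 + 9*(-15))) + 85) = 20832 - 67*(9*(3 - 14)/(4*(41 - 135)) + 85) = 20832 - 67*((9/4)*(-11)/(-94) + 85) = 20832 - 67*((9/4)*(-1/94)*(-11) + 85) = 20832 - 67*(99/376 + 85) = 20832 - 67*32059/376 = 20832 - 2147953/376 = 5684879/376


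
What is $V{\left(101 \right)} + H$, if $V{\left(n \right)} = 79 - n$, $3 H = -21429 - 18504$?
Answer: $-13333$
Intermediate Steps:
$H = -13311$ ($H = \frac{-21429 - 18504}{3} = \frac{1}{3} \left(-39933\right) = -13311$)
$V{\left(101 \right)} + H = \left(79 - 101\right) - 13311 = -22 - 13311 = -13333$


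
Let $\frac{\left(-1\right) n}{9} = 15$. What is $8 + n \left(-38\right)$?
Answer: $5138$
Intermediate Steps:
$n = -135$ ($n = \left(-9\right) 15 = -135$)
$8 + n \left(-38\right) = 8 - -5130 = 8 + 5130 = 5138$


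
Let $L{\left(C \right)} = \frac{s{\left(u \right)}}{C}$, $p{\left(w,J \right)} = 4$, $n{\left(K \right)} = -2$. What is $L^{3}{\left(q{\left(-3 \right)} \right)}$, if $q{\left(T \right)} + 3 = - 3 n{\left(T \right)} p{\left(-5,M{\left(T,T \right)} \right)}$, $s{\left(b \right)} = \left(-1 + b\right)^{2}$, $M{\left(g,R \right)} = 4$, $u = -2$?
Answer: $\frac{27}{343} \approx 0.078717$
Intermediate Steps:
$q{\left(T \right)} = 21$ ($q{\left(T \right)} = -3 + \left(-3\right) \left(-2\right) 4 = -3 + 6 \cdot 4 = -3 + 24 = 21$)
$L{\left(C \right)} = \frac{9}{C}$ ($L{\left(C \right)} = \frac{\left(-1 - 2\right)^{2}}{C} = \frac{\left(-3\right)^{2}}{C} = \frac{9}{C}$)
$L^{3}{\left(q{\left(-3 \right)} \right)} = \left(\frac{9}{21}\right)^{3} = \left(9 \cdot \frac{1}{21}\right)^{3} = \left(\frac{3}{7}\right)^{3} = \frac{27}{343}$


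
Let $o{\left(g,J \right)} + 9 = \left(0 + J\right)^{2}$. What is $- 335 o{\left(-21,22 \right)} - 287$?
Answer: $-159412$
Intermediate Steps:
$o{\left(g,J \right)} = -9 + J^{2}$ ($o{\left(g,J \right)} = -9 + \left(0 + J\right)^{2} = -9 + J^{2}$)
$- 335 o{\left(-21,22 \right)} - 287 = - 335 \left(-9 + 22^{2}\right) - 287 = - 335 \left(-9 + 484\right) - 287 = \left(-335\right) 475 - 287 = -159125 - 287 = -159412$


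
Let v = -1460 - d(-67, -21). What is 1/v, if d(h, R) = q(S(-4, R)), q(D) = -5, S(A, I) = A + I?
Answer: -1/1455 ≈ -0.00068729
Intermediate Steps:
d(h, R) = -5
v = -1455 (v = -1460 - 1*(-5) = -1460 + 5 = -1455)
1/v = 1/(-1455) = -1/1455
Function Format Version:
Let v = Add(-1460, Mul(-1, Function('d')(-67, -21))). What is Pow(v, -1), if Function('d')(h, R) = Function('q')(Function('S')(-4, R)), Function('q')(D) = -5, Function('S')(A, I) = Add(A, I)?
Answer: Rational(-1, 1455) ≈ -0.00068729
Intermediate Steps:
Function('d')(h, R) = -5
v = -1455 (v = Add(-1460, Mul(-1, -5)) = Add(-1460, 5) = -1455)
Pow(v, -1) = Pow(-1455, -1) = Rational(-1, 1455)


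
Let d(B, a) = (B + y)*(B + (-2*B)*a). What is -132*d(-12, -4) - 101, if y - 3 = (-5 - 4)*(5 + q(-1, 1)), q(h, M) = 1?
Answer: -898229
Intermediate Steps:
y = -51 (y = 3 + (-5 - 4)*(5 + 1) = 3 - 9*6 = 3 - 54 = -51)
d(B, a) = (-51 + B)*(B - 2*B*a) (d(B, a) = (B - 51)*(B + (-2*B)*a) = (-51 + B)*(B - 2*B*a))
-132*d(-12, -4) - 101 = -(-1584)*(-51 - 12 + 102*(-4) - 2*(-12)*(-4)) - 101 = -(-1584)*(-51 - 12 - 408 - 96) - 101 = -(-1584)*(-567) - 101 = -132*6804 - 101 = -898128 - 101 = -898229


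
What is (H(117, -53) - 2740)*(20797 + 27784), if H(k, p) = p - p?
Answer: -133111940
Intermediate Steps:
H(k, p) = 0
(H(117, -53) - 2740)*(20797 + 27784) = (0 - 2740)*(20797 + 27784) = -2740*48581 = -133111940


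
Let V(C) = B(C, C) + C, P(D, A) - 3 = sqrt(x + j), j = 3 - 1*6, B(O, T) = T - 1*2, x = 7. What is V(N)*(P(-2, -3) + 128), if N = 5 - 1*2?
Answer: 532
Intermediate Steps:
B(O, T) = -2 + T (B(O, T) = T - 2 = -2 + T)
j = -3 (j = 3 - 6 = -3)
P(D, A) = 5 (P(D, A) = 3 + sqrt(7 - 3) = 3 + sqrt(4) = 3 + 2 = 5)
N = 3 (N = 5 - 2 = 3)
V(C) = -2 + 2*C (V(C) = (-2 + C) + C = -2 + 2*C)
V(N)*(P(-2, -3) + 128) = (-2 + 2*3)*(5 + 128) = (-2 + 6)*133 = 4*133 = 532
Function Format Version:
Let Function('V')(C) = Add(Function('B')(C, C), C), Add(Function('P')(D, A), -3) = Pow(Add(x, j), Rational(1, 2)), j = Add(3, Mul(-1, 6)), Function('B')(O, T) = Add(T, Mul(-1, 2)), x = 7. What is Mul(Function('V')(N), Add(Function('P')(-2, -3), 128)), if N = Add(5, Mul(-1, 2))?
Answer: 532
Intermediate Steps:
Function('B')(O, T) = Add(-2, T) (Function('B')(O, T) = Add(T, -2) = Add(-2, T))
j = -3 (j = Add(3, -6) = -3)
Function('P')(D, A) = 5 (Function('P')(D, A) = Add(3, Pow(Add(7, -3), Rational(1, 2))) = Add(3, Pow(4, Rational(1, 2))) = Add(3, 2) = 5)
N = 3 (N = Add(5, -2) = 3)
Function('V')(C) = Add(-2, Mul(2, C)) (Function('V')(C) = Add(Add(-2, C), C) = Add(-2, Mul(2, C)))
Mul(Function('V')(N), Add(Function('P')(-2, -3), 128)) = Mul(Add(-2, Mul(2, 3)), Add(5, 128)) = Mul(Add(-2, 6), 133) = Mul(4, 133) = 532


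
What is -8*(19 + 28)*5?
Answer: -1880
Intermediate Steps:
-8*(19 + 28)*5 = -8*47*5 = -376*5 = -1880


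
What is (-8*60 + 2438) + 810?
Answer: 2768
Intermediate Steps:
(-8*60 + 2438) + 810 = (-480 + 2438) + 810 = 1958 + 810 = 2768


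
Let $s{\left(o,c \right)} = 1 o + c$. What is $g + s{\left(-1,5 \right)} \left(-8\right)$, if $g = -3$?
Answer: $-35$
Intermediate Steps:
$s{\left(o,c \right)} = c + o$ ($s{\left(o,c \right)} = o + c = c + o$)
$g + s{\left(-1,5 \right)} \left(-8\right) = -3 + \left(5 - 1\right) \left(-8\right) = -3 + 4 \left(-8\right) = -3 - 32 = -35$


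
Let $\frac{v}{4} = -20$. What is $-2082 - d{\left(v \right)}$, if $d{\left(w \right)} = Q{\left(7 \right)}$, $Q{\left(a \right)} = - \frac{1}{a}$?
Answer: $- \frac{14573}{7} \approx -2081.9$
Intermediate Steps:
$v = -80$ ($v = 4 \left(-20\right) = -80$)
$d{\left(w \right)} = - \frac{1}{7}$
$-2082 - d{\left(v \right)} = -2082 - - \frac{1}{7} = -2082 + \frac{1}{7} = - \frac{14573}{7}$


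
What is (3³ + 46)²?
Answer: 5329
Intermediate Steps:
(3³ + 46)² = (27 + 46)² = 73² = 5329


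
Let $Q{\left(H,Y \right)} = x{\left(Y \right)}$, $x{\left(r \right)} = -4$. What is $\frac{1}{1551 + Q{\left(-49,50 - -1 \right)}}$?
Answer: $\frac{1}{1547} \approx 0.00064641$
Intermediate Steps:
$Q{\left(H,Y \right)} = -4$
$\frac{1}{1551 + Q{\left(-49,50 - -1 \right)}} = \frac{1}{1551 - 4} = \frac{1}{1547}$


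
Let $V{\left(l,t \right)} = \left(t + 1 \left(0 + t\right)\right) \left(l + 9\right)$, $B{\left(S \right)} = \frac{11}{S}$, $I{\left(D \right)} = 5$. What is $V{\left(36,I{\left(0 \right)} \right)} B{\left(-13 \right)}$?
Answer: $- \frac{4950}{13} \approx -380.77$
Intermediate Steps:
$V{\left(l,t \right)} = 2 t \left(9 + l\right)$ ($V{\left(l,t \right)} = \left(t + 1 t\right) \left(9 + l\right) = \left(t + t\right) \left(9 + l\right) = 2 t \left(9 + l\right)$)
$V{\left(36,I{\left(0 \right)} \right)} B{\left(-13 \right)} = 2 \cdot 5 \left(9 + 36\right) \frac{11}{-13} = 2 \cdot 5 \cdot 45 \cdot 11 \left(- \frac{1}{13}\right) = 450 \left(- \frac{11}{13}\right) = - \frac{4950}{13}$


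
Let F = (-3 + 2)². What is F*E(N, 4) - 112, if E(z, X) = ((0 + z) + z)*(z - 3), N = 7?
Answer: -56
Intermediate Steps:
F = 1 (F = (-1)² = 1)
E(z, X) = 2*z*(-3 + z) (E(z, X) = (z + z)*(-3 + z) = (2*z)*(-3 + z) = 2*z*(-3 + z))
F*E(N, 4) - 112 = 1*(2*7*(-3 + 7)) - 112 = 1*(2*7*4) - 112 = 1*56 - 112 = 56 - 112 = -56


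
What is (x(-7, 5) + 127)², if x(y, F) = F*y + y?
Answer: 7225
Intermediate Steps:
x(y, F) = y + F*y
(x(-7, 5) + 127)² = (-7*(1 + 5) + 127)² = (-7*6 + 127)² = (-42 + 127)² = 85² = 7225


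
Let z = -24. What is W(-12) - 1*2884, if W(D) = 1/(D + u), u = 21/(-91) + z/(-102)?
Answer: -7645705/2651 ≈ -2884.1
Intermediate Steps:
u = 1/221 (u = 21/(-91) - 24/(-102) = 21*(-1/91) - 24*(-1/102) = -3/13 + 4/17 = 1/221 ≈ 0.0045249)
W(D) = 1/(1/221 + D) (W(D) = 1/(D + 1/221) = 1/(1/221 + D))
W(-12) - 1*2884 = 221/(1 + 221*(-12)) - 1*2884 = 221/(1 - 2652) - 2884 = 221/(-2651) - 2884 = 221*(-1/2651) - 2884 = -221/2651 - 2884 = -7645705/2651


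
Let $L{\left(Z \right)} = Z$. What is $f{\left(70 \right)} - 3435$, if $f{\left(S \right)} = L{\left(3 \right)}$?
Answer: $-3432$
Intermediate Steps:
$f{\left(S \right)} = 3$
$f{\left(70 \right)} - 3435 = 3 - 3435 = -3432$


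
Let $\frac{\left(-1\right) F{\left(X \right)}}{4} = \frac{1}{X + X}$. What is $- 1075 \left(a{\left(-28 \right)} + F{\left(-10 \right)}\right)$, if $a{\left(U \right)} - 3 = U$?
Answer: $26660$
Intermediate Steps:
$F{\left(X \right)} = - \frac{2}{X}$ ($F{\left(X \right)} = - \frac{4}{X + X} = - \frac{4}{2 X} = - 4 \frac{1}{2 X} = - \frac{2}{X}$)
$a{\left(U \right)} = 3 + U$
$- 1075 \left(a{\left(-28 \right)} + F{\left(-10 \right)}\right) = - 1075 \left(\left(3 - 28\right) - \frac{2}{-10}\right) = - 1075 \left(-25 - - \frac{1}{5}\right) = - 1075 \left(-25 + \frac{1}{5}\right) = \left(-1075\right) \left(- \frac{124}{5}\right) = 26660$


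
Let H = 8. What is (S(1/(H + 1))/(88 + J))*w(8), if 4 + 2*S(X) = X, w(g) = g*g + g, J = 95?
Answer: -140/183 ≈ -0.76503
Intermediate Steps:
w(g) = g + g² (w(g) = g² + g = g + g²)
S(X) = -2 + X/2
(S(1/(H + 1))/(88 + J))*w(8) = ((-2 + 1/(2*(8 + 1)))/(88 + 95))*(8*(1 + 8)) = ((-2 + (½)/9)/183)*(8*9) = ((-2 + (½)*(⅑))/183)*72 = ((-2 + 1/18)/183)*72 = ((1/183)*(-35/18))*72 = -35/3294*72 = -140/183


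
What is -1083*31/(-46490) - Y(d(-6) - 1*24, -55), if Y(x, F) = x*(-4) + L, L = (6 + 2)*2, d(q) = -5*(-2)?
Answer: -3313707/46490 ≈ -71.278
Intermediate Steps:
d(q) = 10
L = 16 (L = 8*2 = 16)
Y(x, F) = 16 - 4*x (Y(x, F) = x*(-4) + 16 = -4*x + 16 = 16 - 4*x)
-1083*31/(-46490) - Y(d(-6) - 1*24, -55) = -1083*31/(-46490) - (16 - 4*(10 - 1*24)) = -33573*(-1/46490) - (16 - 4*(10 - 24)) = 33573/46490 - (16 - 4*(-14)) = 33573/46490 - (16 + 56) = 33573/46490 - 1*72 = 33573/46490 - 72 = -3313707/46490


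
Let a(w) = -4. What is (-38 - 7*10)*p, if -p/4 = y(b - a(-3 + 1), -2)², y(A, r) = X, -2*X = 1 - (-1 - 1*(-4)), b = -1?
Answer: 432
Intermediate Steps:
X = 1 (X = -(1 - (-1 - 1*(-4)))/2 = -(1 - (-1 + 4))/2 = -(1 - 1*3)/2 = -(1 - 3)/2 = -½*(-2) = 1)
y(A, r) = 1
p = -4 (p = -4*1² = -4*1 = -4)
(-38 - 7*10)*p = (-38 - 7*10)*(-4) = (-38 - 1*70)*(-4) = (-38 - 70)*(-4) = -108*(-4) = 432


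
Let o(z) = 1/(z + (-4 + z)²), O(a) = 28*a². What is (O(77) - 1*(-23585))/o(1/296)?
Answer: 265395036645/87616 ≈ 3.0291e+6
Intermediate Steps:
(O(77) - 1*(-23585))/o(1/296) = (28*77² - 1*(-23585))/(1/(1/296 + (-4 + 1/296)²)) = (28*5929 + 23585)/(1/(1/296 + (-4 + 1/296)²)) = (166012 + 23585)/(1/(1/296 + (-1183/296)²)) = 189597/(1/(1/296 + 1399489/87616)) = 189597/(1/(1399785/87616)) = 189597/(87616/1399785) = 189597*(1399785/87616) = 265395036645/87616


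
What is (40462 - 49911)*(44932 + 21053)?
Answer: -623492265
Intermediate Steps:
(40462 - 49911)*(44932 + 21053) = -9449*65985 = -623492265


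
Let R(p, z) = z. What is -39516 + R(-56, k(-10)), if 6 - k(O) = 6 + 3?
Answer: -39519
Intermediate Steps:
k(O) = -3 (k(O) = 6 - (6 + 3) = 6 - 1*9 = 6 - 9 = -3)
-39516 + R(-56, k(-10)) = -39516 - 3 = -39519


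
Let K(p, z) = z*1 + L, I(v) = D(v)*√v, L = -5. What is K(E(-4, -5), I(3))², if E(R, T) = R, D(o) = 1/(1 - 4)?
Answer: (15 + √3)²/9 ≈ 31.107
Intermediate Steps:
D(o) = -⅓ (D(o) = 1/(-3) = -⅓)
I(v) = -√v/3
K(p, z) = -5 + z (K(p, z) = z*1 - 5 = z - 5 = -5 + z)
K(E(-4, -5), I(3))² = (-5 - √3/3)²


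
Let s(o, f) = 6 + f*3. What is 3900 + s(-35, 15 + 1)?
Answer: 3954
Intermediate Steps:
s(o, f) = 6 + 3*f
3900 + s(-35, 15 + 1) = 3900 + (6 + 3*(15 + 1)) = 3900 + (6 + 3*16) = 3900 + (6 + 48) = 3900 + 54 = 3954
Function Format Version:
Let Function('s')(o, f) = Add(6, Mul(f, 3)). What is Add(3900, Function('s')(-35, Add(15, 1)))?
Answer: 3954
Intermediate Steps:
Function('s')(o, f) = Add(6, Mul(3, f))
Add(3900, Function('s')(-35, Add(15, 1))) = Add(3900, Add(6, Mul(3, Add(15, 1)))) = Add(3900, Add(6, Mul(3, 16))) = Add(3900, Add(6, 48)) = Add(3900, 54) = 3954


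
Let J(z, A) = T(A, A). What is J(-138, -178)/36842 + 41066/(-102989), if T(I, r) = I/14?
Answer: -10599841025/26560245166 ≈ -0.39909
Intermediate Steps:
T(I, r) = I/14 (T(I, r) = I*(1/14) = I/14)
J(z, A) = A/14
J(-138, -178)/36842 + 41066/(-102989) = ((1/14)*(-178))/36842 + 41066/(-102989) = -89/7*1/36842 + 41066*(-1/102989) = -89/257894 - 41066/102989 = -10599841025/26560245166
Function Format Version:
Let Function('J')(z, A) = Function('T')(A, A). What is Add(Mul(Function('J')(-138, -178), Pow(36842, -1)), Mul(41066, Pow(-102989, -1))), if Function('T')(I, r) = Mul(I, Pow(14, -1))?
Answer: Rational(-10599841025, 26560245166) ≈ -0.39909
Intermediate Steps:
Function('T')(I, r) = Mul(Rational(1, 14), I) (Function('T')(I, r) = Mul(I, Rational(1, 14)) = Mul(Rational(1, 14), I))
Function('J')(z, A) = Mul(Rational(1, 14), A)
Add(Mul(Function('J')(-138, -178), Pow(36842, -1)), Mul(41066, Pow(-102989, -1))) = Add(Mul(Mul(Rational(1, 14), -178), Pow(36842, -1)), Mul(41066, Pow(-102989, -1))) = Add(Mul(Rational(-89, 7), Rational(1, 36842)), Mul(41066, Rational(-1, 102989))) = Add(Rational(-89, 257894), Rational(-41066, 102989)) = Rational(-10599841025, 26560245166)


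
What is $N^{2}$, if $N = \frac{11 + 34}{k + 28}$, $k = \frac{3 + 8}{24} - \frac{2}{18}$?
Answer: $\frac{10497600}{4165681} \approx 2.52$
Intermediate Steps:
$k = \frac{25}{72}$ ($k = 11 \cdot \frac{1}{24} - \frac{1}{9} = \frac{11}{24} - \frac{1}{9} = \frac{25}{72} \approx 0.34722$)
$N = \frac{3240}{2041}$ ($N = \frac{11 + 34}{\frac{25}{72} + 28} = \frac{45}{\frac{2041}{72}} = 45 \cdot \frac{72}{2041} = \frac{3240}{2041} \approx 1.5875$)
$N^{2} = \left(\frac{3240}{2041}\right)^{2} = \frac{10497600}{4165681}$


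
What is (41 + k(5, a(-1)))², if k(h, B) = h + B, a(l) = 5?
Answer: 2601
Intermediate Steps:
k(h, B) = B + h
(41 + k(5, a(-1)))² = (41 + (5 + 5))² = (41 + 10)² = 51² = 2601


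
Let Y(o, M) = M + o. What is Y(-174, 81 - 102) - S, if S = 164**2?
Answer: -27091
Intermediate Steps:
S = 26896
Y(-174, 81 - 102) - S = ((81 - 102) - 174) - 1*26896 = (-21 - 174) - 26896 = -195 - 26896 = -27091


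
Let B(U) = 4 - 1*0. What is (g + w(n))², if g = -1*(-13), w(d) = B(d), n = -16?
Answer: 289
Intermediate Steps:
B(U) = 4 (B(U) = 4 + 0 = 4)
w(d) = 4
g = 13
(g + w(n))² = (13 + 4)² = 17² = 289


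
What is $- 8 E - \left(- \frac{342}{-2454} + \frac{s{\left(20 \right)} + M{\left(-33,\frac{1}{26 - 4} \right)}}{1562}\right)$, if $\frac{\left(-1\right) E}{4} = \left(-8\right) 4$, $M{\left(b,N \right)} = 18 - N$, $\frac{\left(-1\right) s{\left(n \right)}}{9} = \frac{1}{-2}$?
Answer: $- \frac{7197176909}{7027438} \approx -1024.2$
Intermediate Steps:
$s{\left(n \right)} = \frac{9}{2}$ ($s{\left(n \right)} = - \frac{9}{-2} = \left(-9\right) \left(- \frac{1}{2}\right) = \frac{9}{2}$)
$E = 128$ ($E = - 4 \left(\left(-8\right) 4\right) = \left(-4\right) \left(-32\right) = 128$)
$- 8 E - \left(- \frac{342}{-2454} + \frac{s{\left(20 \right)} + M{\left(-33,\frac{1}{26 - 4} \right)}}{1562}\right) = \left(-8\right) 128 - \left(- \frac{342}{-2454} + \frac{\frac{9}{2} + \left(18 - \frac{1}{26 - 4}\right)}{1562}\right) = -1024 - \left(\left(-342\right) \left(- \frac{1}{2454}\right) + \left(\frac{9}{2} + \left(18 - \frac{1}{22}\right)\right) \frac{1}{1562}\right) = -1024 - \left(\frac{57}{409} + \left(\frac{9}{2} + \left(18 - \frac{1}{22}\right)\right) \frac{1}{1562}\right) = -1024 - \left(\frac{57}{409} + \left(\frac{9}{2} + \frac{395}{22}\right) \frac{1}{1562}\right) = -1024 - \left(\frac{57}{409} + \frac{247}{11} \cdot \frac{1}{1562}\right) = -1024 - \left(\frac{57}{409} + \frac{247}{17182}\right) = -1024 - \frac{1080397}{7027438} = - \frac{7197176909}{7027438}$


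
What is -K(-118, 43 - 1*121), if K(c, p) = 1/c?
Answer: 1/118 ≈ 0.0084746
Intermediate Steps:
-K(-118, 43 - 1*121) = -1/(-118) = -1*(-1/118) = 1/118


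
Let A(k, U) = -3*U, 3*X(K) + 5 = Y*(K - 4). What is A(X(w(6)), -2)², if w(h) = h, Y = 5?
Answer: 36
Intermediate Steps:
X(K) = -25/3 + 5*K/3 (X(K) = -5/3 + (5*(K - 4))/3 = -5/3 + (5*(-4 + K))/3 = -5/3 + (-20 + 5*K)/3 = -5/3 + (-20/3 + 5*K/3) = -25/3 + 5*K/3)
A(X(w(6)), -2)² = (-3*(-2))² = 6² = 36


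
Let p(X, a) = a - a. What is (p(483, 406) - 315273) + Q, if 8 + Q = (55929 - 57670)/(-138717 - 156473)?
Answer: -93067796649/295190 ≈ -3.1528e+5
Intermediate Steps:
p(X, a) = 0
Q = -2359779/295190 (Q = -8 + (55929 - 57670)/(-138717 - 156473) = -8 - 1741/(-295190) = -8 - 1741*(-1/295190) = -8 + 1741/295190 = -2359779/295190 ≈ -7.9941)
(p(483, 406) - 315273) + Q = (0 - 315273) - 2359779/295190 = -315273 - 2359779/295190 = -93067796649/295190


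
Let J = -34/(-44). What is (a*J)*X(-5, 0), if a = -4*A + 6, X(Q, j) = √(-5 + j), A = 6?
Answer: -153*I*√5/11 ≈ -31.102*I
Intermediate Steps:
J = 17/22 (J = -34*(-1/44) = 17/22 ≈ 0.77273)
a = -18 (a = -4*6 + 6 = -24 + 6 = -18)
(a*J)*X(-5, 0) = (-18*17/22)*√(-5 + 0) = -153*I*√5/11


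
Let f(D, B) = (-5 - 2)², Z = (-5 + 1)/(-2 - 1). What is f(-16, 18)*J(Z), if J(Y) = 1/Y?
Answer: 147/4 ≈ 36.750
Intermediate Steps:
Z = 4/3 (Z = -4/(-3) = -4*(-⅓) = 4/3 ≈ 1.3333)
f(D, B) = 49 (f(D, B) = (-7)² = 49)
f(-16, 18)*J(Z) = 49/(4/3) = 49*(¾) = 147/4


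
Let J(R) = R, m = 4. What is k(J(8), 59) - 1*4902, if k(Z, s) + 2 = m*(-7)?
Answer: -4932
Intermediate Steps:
k(Z, s) = -30 (k(Z, s) = -2 + 4*(-7) = -2 - 28 = -30)
k(J(8), 59) - 1*4902 = -30 - 1*4902 = -30 - 4902 = -4932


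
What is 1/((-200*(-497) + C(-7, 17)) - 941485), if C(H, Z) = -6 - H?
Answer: -1/842084 ≈ -1.1875e-6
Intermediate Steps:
1/((-200*(-497) + C(-7, 17)) - 941485) = 1/((-200*(-497) + (-6 - 1*(-7))) - 941485) = 1/((99400 + (-6 + 7)) - 941485) = 1/((99400 + 1) - 941485) = 1/(99401 - 941485) = 1/(-842084) = -1/842084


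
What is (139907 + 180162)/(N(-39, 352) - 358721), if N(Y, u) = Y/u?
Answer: -112664288/126269831 ≈ -0.89225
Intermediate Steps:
(139907 + 180162)/(N(-39, 352) - 358721) = (139907 + 180162)/(-39/352 - 358721) = 320069/(-39*1/352 - 358721) = 320069/(-39/352 - 358721) = 320069/(-126269831/352) = 320069*(-352/126269831) = -112664288/126269831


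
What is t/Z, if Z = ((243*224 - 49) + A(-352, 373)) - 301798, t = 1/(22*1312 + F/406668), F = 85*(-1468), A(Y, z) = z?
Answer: -101667/724941066344906 ≈ -1.4024e-10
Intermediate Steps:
F = -124780
t = 101667/2934485093 (t = 1/(22*1312 - 124780/406668) = 1/(28864 - 124780*1/406668) = 1/(28864 - 31195/101667) = 1/(2934485093/101667) = 101667/2934485093 ≈ 3.4646e-5)
Z = -247042 (Z = ((243*224 - 49) + 373) - 301798 = ((54432 - 49) + 373) - 301798 = (54383 + 373) - 301798 = 54756 - 301798 = -247042)
t/Z = (101667/2934485093)/(-247042) = (101667/2934485093)*(-1/247042) = -101667/724941066344906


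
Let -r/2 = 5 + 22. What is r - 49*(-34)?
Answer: 1612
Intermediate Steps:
r = -54 (r = -2*(5 + 22) = -2*27 = -54)
r - 49*(-34) = -54 - 49*(-34) = -54 + 1666 = 1612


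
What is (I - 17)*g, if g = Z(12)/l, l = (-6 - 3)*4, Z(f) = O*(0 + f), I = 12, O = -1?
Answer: -5/3 ≈ -1.6667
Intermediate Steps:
Z(f) = -f (Z(f) = -(0 + f) = -f)
l = -36 (l = -9*4 = -36)
g = ⅓ (g = -1*12/(-36) = -12*(-1/36) = ⅓ ≈ 0.33333)
(I - 17)*g = (12 - 17)*(⅓) = -5*⅓ = -5/3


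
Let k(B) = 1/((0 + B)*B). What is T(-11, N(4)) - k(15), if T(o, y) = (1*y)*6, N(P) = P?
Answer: 5399/225 ≈ 23.996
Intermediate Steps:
k(B) = B⁻² (k(B) = 1/(B*B) = B⁻²)
T(o, y) = 6*y (T(o, y) = y*6 = 6*y)
T(-11, N(4)) - k(15) = 6*4 - 1/15² = 24 - 1*1/225 = 24 - 1/225 = 5399/225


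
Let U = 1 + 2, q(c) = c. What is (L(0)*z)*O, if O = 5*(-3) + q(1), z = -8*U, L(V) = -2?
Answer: -672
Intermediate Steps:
U = 3
z = -24 (z = -8*3 = -24)
O = -14 (O = 5*(-3) + 1 = -15 + 1 = -14)
(L(0)*z)*O = -2*(-24)*(-14) = 48*(-14) = -672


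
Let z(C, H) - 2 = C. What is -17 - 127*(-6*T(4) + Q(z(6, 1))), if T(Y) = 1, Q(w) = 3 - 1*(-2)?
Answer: 110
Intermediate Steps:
z(C, H) = 2 + C
Q(w) = 5 (Q(w) = 3 + 2 = 5)
-17 - 127*(-6*T(4) + Q(z(6, 1))) = -17 - 127*(-6*1 + 5) = -17 - 127*(-6 + 5) = -17 - 127*(-1) = -17 + 127 = 110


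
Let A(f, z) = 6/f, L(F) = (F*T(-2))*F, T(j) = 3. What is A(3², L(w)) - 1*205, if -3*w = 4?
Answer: -613/3 ≈ -204.33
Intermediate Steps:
w = -4/3 (w = -⅓*4 = -4/3 ≈ -1.3333)
L(F) = 3*F² (L(F) = (F*3)*F = (3*F)*F = 3*F²)
A(3², L(w)) - 1*205 = 6/(3²) - 1*205 = 6/9 - 205 = 6*(⅑) - 205 = ⅔ - 205 = -613/3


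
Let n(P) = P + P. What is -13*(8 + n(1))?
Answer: -130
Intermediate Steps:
n(P) = 2*P
-13*(8 + n(1)) = -13*(8 + 2*1) = -13*(8 + 2) = -13*10 = -130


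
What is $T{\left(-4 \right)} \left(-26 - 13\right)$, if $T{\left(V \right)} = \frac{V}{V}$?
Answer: $-39$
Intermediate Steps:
$T{\left(V \right)} = 1$
$T{\left(-4 \right)} \left(-26 - 13\right) = 1 \left(-26 - 13\right) = 1 \left(-39\right) = -39$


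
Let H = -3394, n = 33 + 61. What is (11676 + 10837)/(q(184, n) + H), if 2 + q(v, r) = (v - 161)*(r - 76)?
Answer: -22513/2982 ≈ -7.5496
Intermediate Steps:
n = 94
q(v, r) = -2 + (-161 + v)*(-76 + r) (q(v, r) = -2 + (v - 161)*(r - 76) = -2 + (-161 + v)*(-76 + r))
(11676 + 10837)/(q(184, n) + H) = (11676 + 10837)/((12234 - 161*94 - 76*184 + 94*184) - 3394) = 22513/((12234 - 15134 - 13984 + 17296) - 3394) = 22513/(412 - 3394) = 22513/(-2982) = 22513*(-1/2982) = -22513/2982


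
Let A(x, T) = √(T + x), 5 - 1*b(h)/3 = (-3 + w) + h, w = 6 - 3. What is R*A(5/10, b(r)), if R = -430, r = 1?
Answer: -1075*√2 ≈ -1520.3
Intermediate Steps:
w = 3
b(h) = 15 - 3*h (b(h) = 15 - 3*((-3 + 3) + h) = 15 - 3*(0 + h) = 15 - 3*h)
R*A(5/10, b(r)) = -430*√((15 - 3*1) + 5/10) = -430*√((15 - 3) + 5*(⅒)) = -430*√(12 + ½) = -1075*√2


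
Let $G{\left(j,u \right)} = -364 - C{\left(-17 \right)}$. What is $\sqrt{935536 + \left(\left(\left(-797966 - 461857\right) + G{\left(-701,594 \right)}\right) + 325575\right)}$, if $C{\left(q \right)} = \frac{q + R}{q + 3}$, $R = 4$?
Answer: $\frac{\sqrt{180922}}{14} \approx 30.382$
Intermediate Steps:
$C{\left(q \right)} = \frac{4 + q}{3 + q}$ ($C{\left(q \right)} = \frac{q + 4}{q + 3} = \frac{4 + q}{3 + q}$)
$G{\left(j,u \right)} = - \frac{5109}{14}$ ($G{\left(j,u \right)} = -364 - \frac{4 - 17}{3 - 17} = -364 - \frac{1}{-14} \left(-13\right) = -364 - \left(- \frac{1}{14}\right) \left(-13\right) = -364 - \frac{13}{14} = - \frac{5109}{14}$)
$\sqrt{935536 + \left(\left(\left(-797966 - 461857\right) + G{\left(-701,594 \right)}\right) + 325575\right)} = \sqrt{935536 + \left(\left(\left(-797966 - 461857\right) - \frac{5109}{14}\right) + 325575\right)} = \sqrt{935536 + \left(\left(-1259823 - \frac{5109}{14}\right) + 325575\right)} = \sqrt{935536 + \left(- \frac{17642631}{14} + 325575\right)} = \sqrt{935536 - \frac{13084581}{14}} = \sqrt{\frac{12923}{14}} = \frac{\sqrt{180922}}{14}$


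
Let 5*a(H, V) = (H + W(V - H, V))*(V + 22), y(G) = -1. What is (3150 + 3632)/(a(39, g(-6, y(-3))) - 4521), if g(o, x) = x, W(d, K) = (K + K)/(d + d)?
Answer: -1356400/871419 ≈ -1.5565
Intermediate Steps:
W(d, K) = K/d (W(d, K) = (2*K)/((2*d)) = (2*K)*(1/(2*d)) = K/d)
a(H, V) = (22 + V)*(H + V/(V - H))/5 (a(H, V) = ((H + V/(V - H))*(V + 22))/5 = ((H + V/(V - H))*(22 + V))/5 = ((22 + V)*(H + V/(V - H)))/5 = (22 + V)*(H + V/(V - H))/5)
(3150 + 3632)/(a(39, g(-6, y(-3))) - 4521) = (3150 + 3632)/((-1*(-1)² - 22*(-1) + 39*(22 - 1)*(39 - 1*(-1)))/(5*(39 - 1*(-1))) - 4521) = 6782/((-1*1 + 22 + 39*21*(39 + 1))/(5*(39 + 1)) - 4521) = 6782/((⅕)*(-1 + 22 + 39*21*40)/40 - 4521) = 6782/((⅕)*(1/40)*(-1 + 22 + 32760) - 4521) = 6782/((⅕)*(1/40)*32781 - 4521) = 6782/(32781/200 - 4521) = 6782/(-871419/200) = 6782*(-200/871419) = -1356400/871419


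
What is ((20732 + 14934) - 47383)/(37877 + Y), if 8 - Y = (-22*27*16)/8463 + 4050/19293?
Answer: -212568068167/687320590193 ≈ -0.30927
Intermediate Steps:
Y = 161699866/18141851 (Y = 8 - ((-22*27*16)/8463 + 4050/19293) = 8 - (-594*16*(1/8463) + 4050*(1/19293)) = 8 - (-9504*1/8463 + 1350/6431) = 8 - (-3168/2821 + 1350/6431) = 8 - 1*(-16565058/18141851) = 8 + 16565058/18141851 = 161699866/18141851 ≈ 8.9131)
((20732 + 14934) - 47383)/(37877 + Y) = ((20732 + 14934) - 47383)/(37877 + 161699866/18141851) = (35666 - 47383)/(687320590193/18141851) = -11717*18141851/687320590193 = -212568068167/687320590193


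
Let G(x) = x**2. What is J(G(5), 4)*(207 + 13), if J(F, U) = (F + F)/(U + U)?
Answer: 1375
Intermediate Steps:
J(F, U) = F/U (J(F, U) = (2*F)/((2*U)) = (2*F)*(1/(2*U)) = F/U)
J(G(5), 4)*(207 + 13) = (5**2/4)*(207 + 13) = (25*(1/4))*220 = (25/4)*220 = 1375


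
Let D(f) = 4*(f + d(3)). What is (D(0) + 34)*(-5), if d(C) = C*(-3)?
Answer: 10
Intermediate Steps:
d(C) = -3*C
D(f) = -36 + 4*f (D(f) = 4*(f - 3*3) = 4*(f - 9) = 4*(-9 + f) = -36 + 4*f)
(D(0) + 34)*(-5) = ((-36 + 4*0) + 34)*(-5) = ((-36 + 0) + 34)*(-5) = (-36 + 34)*(-5) = -2*(-5) = 10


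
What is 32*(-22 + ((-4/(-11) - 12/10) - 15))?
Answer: -66592/55 ≈ -1210.8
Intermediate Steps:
32*(-22 + ((-4/(-11) - 12/10) - 15)) = 32*(-22 + ((-4*(-1/11) - 12*⅒) - 15)) = 32*(-22 + ((4/11 - 6/5) - 15)) = 32*(-22 + (-46/55 - 15)) = 32*(-22 - 871/55) = 32*(-2081/55) = -66592/55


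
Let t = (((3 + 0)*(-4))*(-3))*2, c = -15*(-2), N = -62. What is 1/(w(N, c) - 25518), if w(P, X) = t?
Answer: -1/25446 ≈ -3.9299e-5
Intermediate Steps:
c = 30 (c = -1*(-30) = 30)
t = 72 (t = ((3*(-4))*(-3))*2 = -12*(-3)*2 = 36*2 = 72)
w(P, X) = 72
1/(w(N, c) - 25518) = 1/(72 - 25518) = 1/(-25446) = -1/25446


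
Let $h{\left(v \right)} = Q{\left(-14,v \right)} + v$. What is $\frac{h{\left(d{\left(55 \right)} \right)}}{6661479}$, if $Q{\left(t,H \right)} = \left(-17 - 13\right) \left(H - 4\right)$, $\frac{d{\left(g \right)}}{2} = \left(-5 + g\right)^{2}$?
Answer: $- \frac{144880}{6661479} \approx -0.021749$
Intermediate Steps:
$d{\left(g \right)} = 2 \left(-5 + g\right)^{2}$
$Q{\left(t,H \right)} = 120 - 30 H$ ($Q{\left(t,H \right)} = - 30 \left(-4 + H\right) = 120 - 30 H$)
$h{\left(v \right)} = 120 - 29 v$ ($h{\left(v \right)} = \left(120 - 30 v\right) + v = 120 - 29 v$)
$\frac{h{\left(d{\left(55 \right)} \right)}}{6661479} = \frac{120 - 29 \cdot 2 \left(-5 + 55\right)^{2}}{6661479} = \left(120 - 29 \cdot 2 \cdot 50^{2}\right) \frac{1}{6661479} = \left(120 - 29 \cdot 2 \cdot 2500\right) \frac{1}{6661479} = \left(120 - 145000\right) \frac{1}{6661479} = \left(-144880\right) \frac{1}{6661479} = - \frac{144880}{6661479}$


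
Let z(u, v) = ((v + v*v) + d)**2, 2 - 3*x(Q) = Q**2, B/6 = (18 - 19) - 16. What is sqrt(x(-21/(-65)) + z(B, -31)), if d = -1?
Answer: 2*sqrt(8204289513)/195 ≈ 929.00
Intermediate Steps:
B = -102 (B = 6*((18 - 19) - 16) = 6*(-1 - 16) = 6*(-17) = -102)
x(Q) = 2/3 - Q**2/3
z(u, v) = (-1 + v + v**2)**2 (z(u, v) = ((v + v*v) - 1)**2 = ((v + v**2) - 1)**2 = (-1 + v + v**2)**2)
sqrt(x(-21/(-65)) + z(B, -31)) = sqrt((2/3 - (-21/(-65))**2/3) + (-1 - 31 + (-31)**2)**2) = sqrt((2/3 - (-21*(-1/65))**2/3) + (-1 - 31 + 961)**2) = sqrt((2/3 - (21/65)**2/3) + 929**2) = sqrt((2/3 - 1/3*441/4225) + 863041) = sqrt((2/3 - 147/4225) + 863041) = sqrt(8009/12675 + 863041) = sqrt(10939052684/12675) = 2*sqrt(8204289513)/195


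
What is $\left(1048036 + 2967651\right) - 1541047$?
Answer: $2474640$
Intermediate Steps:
$\left(1048036 + 2967651\right) - 1541047 = 4015687 - 1541047 = 2474640$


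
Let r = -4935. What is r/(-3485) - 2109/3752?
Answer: 2233251/2615144 ≈ 0.85397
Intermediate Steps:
r/(-3485) - 2109/3752 = -4935/(-3485) - 2109/3752 = -4935*(-1/3485) - 2109*1/3752 = 987/697 - 2109/3752 = 2233251/2615144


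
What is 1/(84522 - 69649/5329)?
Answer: 5329/450348089 ≈ 1.1833e-5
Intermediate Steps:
1/(84522 - 69649/5329) = 1/(450348089/5329) = 5329/450348089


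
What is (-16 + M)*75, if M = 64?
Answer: 3600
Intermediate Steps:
(-16 + M)*75 = (-16 + 64)*75 = 48*75 = 3600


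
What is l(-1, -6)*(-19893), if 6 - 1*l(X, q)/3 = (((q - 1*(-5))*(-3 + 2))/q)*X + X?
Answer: -815613/2 ≈ -4.0781e+5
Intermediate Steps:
l(X, q) = 18 - 3*X - 3*X*(-5 - q)/q (l(X, q) = 18 - 3*((((q - 1*(-5))*(-3 + 2))/q)*X + X) = 18 - 3*((((q + 5)*(-1))/q)*X + X) = 18 - 3*((((5 + q)*(-1))/q)*X + X) = 18 - 3*(((-5 - q)/q)*X + X) = 18 - 3*(X*(-5 - q)/q + X) = 18 - 3*(X + X*(-5 - q)/q) = 18 + (-3*X - 3*X*(-5 - q)/q) = 18 - 3*X - 3*X*(-5 - q)/q)
l(-1, -6)*(-19893) = (18 + 15*(-1)/(-6))*(-19893) = (18 + 15*(-1)*(-1/6))*(-19893) = (18 + 5/2)*(-19893) = (41/2)*(-19893) = -815613/2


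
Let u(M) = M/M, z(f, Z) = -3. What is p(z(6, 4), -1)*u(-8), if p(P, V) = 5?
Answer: 5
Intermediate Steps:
u(M) = 1
p(z(6, 4), -1)*u(-8) = 5*1 = 5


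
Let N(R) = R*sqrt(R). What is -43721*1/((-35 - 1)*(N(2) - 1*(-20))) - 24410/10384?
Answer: 17061530/286209 - 43721*sqrt(2)/7056 ≈ 50.849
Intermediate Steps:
N(R) = R**(3/2)
-43721*1/((-35 - 1)*(N(2) - 1*(-20))) - 24410/10384 = -43721*1/((-35 - 1)*(2**(3/2) - 1*(-20))) - 24410/10384 = -43721*(-1/(36*(2*sqrt(2) + 20))) - 24410*1/10384 = -43721*(-1/(36*(20 + 2*sqrt(2)))) - 12205/5192 = -43721/(-720 - 72*sqrt(2)) - 12205/5192 = -12205/5192 - 43721/(-720 - 72*sqrt(2))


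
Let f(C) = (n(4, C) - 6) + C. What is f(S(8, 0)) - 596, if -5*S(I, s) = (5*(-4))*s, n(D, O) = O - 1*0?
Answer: -602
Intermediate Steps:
n(D, O) = O (n(D, O) = O + 0 = O)
S(I, s) = 4*s (S(I, s) = -5*(-4)*s/5 = -(-4)*s = 4*s)
f(C) = -6 + 2*C (f(C) = (C - 6) + C = (-6 + C) + C = -6 + 2*C)
f(S(8, 0)) - 596 = (-6 + 2*(4*0)) - 596 = (-6 + 2*0) - 596 = (-6 + 0) - 596 = -6 - 596 = -602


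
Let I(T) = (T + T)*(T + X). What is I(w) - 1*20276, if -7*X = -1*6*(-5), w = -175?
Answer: 42474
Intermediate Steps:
X = -30/7 (X = -(-1*6)*(-5)/7 = -(-6)*(-5)/7 = -⅐*30 = -30/7 ≈ -4.2857)
I(T) = 2*T*(-30/7 + T) (I(T) = (T + T)*(T - 30/7) = (2*T)*(-30/7 + T) = 2*T*(-30/7 + T))
I(w) - 1*20276 = (2/7)*(-175)*(-30 + 7*(-175)) - 1*20276 = (2/7)*(-175)*(-30 - 1225) - 20276 = (2/7)*(-175)*(-1255) - 20276 = 62750 - 20276 = 42474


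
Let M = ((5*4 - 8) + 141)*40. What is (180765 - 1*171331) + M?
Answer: 15554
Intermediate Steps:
M = 6120 (M = ((20 - 8) + 141)*40 = (12 + 141)*40 = 153*40 = 6120)
(180765 - 1*171331) + M = (180765 - 1*171331) + 6120 = (180765 - 171331) + 6120 = 9434 + 6120 = 15554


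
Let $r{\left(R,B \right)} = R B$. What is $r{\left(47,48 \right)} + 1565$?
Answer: $3821$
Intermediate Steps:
$r{\left(R,B \right)} = B R$
$r{\left(47,48 \right)} + 1565 = 48 \cdot 47 + 1565 = 2256 + 1565 = 3821$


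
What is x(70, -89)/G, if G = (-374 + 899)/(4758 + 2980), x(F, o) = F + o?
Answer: -147022/525 ≈ -280.04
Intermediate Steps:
G = 525/7738 ≈ 0.067847
x(70, -89)/G = (70 - 89)/(525/7738) = -19*7738/525 = -147022/525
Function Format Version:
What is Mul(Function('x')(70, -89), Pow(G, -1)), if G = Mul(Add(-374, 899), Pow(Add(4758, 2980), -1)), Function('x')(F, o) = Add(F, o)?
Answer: Rational(-147022, 525) ≈ -280.04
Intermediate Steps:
G = Rational(525, 7738) (G = Mul(525, Pow(7738, -1)) = Mul(525, Rational(1, 7738)) = Rational(525, 7738) ≈ 0.067847)
Mul(Function('x')(70, -89), Pow(G, -1)) = Mul(Add(70, -89), Pow(Rational(525, 7738), -1)) = Mul(-19, Rational(7738, 525)) = Rational(-147022, 525)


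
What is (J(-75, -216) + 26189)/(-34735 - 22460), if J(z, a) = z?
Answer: -26114/57195 ≈ -0.45658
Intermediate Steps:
(J(-75, -216) + 26189)/(-34735 - 22460) = (-75 + 26189)/(-34735 - 22460) = 26114/(-57195) = 26114*(-1/57195) = -26114/57195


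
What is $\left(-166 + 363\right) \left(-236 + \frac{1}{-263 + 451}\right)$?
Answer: $- \frac{8740299}{188} \approx -46491.0$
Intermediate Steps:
$\left(-166 + 363\right) \left(-236 + \frac{1}{-263 + 451}\right) = 197 \left(-236 + \frac{1}{188}\right) = 197 \left(- \frac{44367}{188}\right) = - \frac{8740299}{188}$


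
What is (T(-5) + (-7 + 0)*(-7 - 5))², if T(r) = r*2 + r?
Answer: 4761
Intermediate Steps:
T(r) = 3*r (T(r) = 2*r + r = 3*r)
(T(-5) + (-7 + 0)*(-7 - 5))² = (3*(-5) + (-7 + 0)*(-7 - 5))² = (-15 - 7*(-12))² = (-15 + 84)² = 69² = 4761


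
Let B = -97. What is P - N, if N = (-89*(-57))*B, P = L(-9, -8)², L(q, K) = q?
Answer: 492162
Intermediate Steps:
P = 81 (P = (-9)² = 81)
N = -492081 (N = -89*(-57)*(-97) = 5073*(-97) = -492081)
P - N = 81 - 1*(-492081) = 81 + 492081 = 492162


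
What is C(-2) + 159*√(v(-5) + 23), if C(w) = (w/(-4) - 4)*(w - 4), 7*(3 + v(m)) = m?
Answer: 21 + 477*√105/7 ≈ 719.26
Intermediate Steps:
v(m) = -3 + m/7
C(w) = (-4 + w)*(-4 - w/4) (C(w) = (w*(-¼) - 4)*(-4 + w) = (-w/4 - 4)*(-4 + w) = (-4 - w/4)*(-4 + w) = (-4 + w)*(-4 - w/4))
C(-2) + 159*√(v(-5) + 23) = (16 - 3*(-2) - ¼*(-2)²) + 159*√((-3 + (⅐)*(-5)) + 23) = (16 + 6 - ¼*4) + 159*√((-3 - 5/7) + 23) = (16 + 6 - 1) + 159*√(-26/7 + 23) = 21 + 159*√(135/7) = 21 + 159*(3*√105/7) = 21 + 477*√105/7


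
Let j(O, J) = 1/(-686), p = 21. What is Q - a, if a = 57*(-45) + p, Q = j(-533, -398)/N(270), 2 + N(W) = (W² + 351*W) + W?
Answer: 293082710591/115205468 ≈ 2544.0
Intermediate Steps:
j(O, J) = -1/686
N(W) = -2 + W² + 352*W (N(W) = -2 + ((W² + 351*W) + W) = -2 + (W² + 352*W) = -2 + W² + 352*W)
Q = -1/115205468 (Q = -1/(686*(-2 + 270² + 352*270)) = -1/(686*(-2 + 72900 + 95040)) = -1/686/167938 = -1/686*1/167938 = -1/115205468 ≈ -8.6801e-9)
a = -2544 (a = 57*(-45) + 21 = -2565 + 21 = -2544)
Q - a = -1/115205468 - 1*(-2544) = -1/115205468 + 2544 = 293082710591/115205468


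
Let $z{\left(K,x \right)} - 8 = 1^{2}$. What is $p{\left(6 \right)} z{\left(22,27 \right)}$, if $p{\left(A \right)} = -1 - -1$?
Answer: $0$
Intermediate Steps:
$p{\left(A \right)} = 0$ ($p{\left(A \right)} = -1 + 1 = 0$)
$z{\left(K,x \right)} = 9$ ($z{\left(K,x \right)} = 8 + 1^{2} = 8 + 1 = 9$)
$p{\left(6 \right)} z{\left(22,27 \right)} = 0 \cdot 9 = 0$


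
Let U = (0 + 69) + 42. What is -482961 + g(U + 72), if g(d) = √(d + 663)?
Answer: -482961 + 3*√94 ≈ -4.8293e+5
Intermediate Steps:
U = 111 (U = 69 + 42 = 111)
g(d) = √(663 + d)
-482961 + g(U + 72) = -482961 + √(663 + (111 + 72)) = -482961 + √(663 + 183) = -482961 + √846 = -482961 + 3*√94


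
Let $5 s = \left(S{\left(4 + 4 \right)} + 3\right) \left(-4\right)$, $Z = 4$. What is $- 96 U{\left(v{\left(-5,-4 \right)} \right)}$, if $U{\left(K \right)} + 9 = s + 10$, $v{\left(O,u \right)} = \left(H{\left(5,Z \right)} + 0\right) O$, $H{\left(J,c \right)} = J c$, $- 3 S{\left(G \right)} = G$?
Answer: $- \frac{352}{5} \approx -70.4$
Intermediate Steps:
$S{\left(G \right)} = - \frac{G}{3}$
$s = - \frac{4}{15}$ ($s = \frac{\left(- \frac{4 + 4}{3} + 3\right) \left(-4\right)}{5} = \frac{\left(\left(- \frac{1}{3}\right) 8 + 3\right) \left(-4\right)}{5} = \frac{\left(- \frac{8}{3} + 3\right) \left(-4\right)}{5} = \frac{\frac{1}{3} \left(-4\right)}{5} = \frac{1}{5} \left(- \frac{4}{3}\right) = - \frac{4}{15} \approx -0.26667$)
$v{\left(O,u \right)} = 20 O$ ($v{\left(O,u \right)} = \left(5 \cdot 4 + 0\right) O = \left(20 + 0\right) O = 20 O$)
$U{\left(K \right)} = \frac{11}{15}$ ($U{\left(K \right)} = -9 + \left(- \frac{4}{15} + 10\right) = -9 + \frac{146}{15} = \frac{11}{15}$)
$- 96 U{\left(v{\left(-5,-4 \right)} \right)} = \left(-96\right) \frac{11}{15} = - \frac{352}{5}$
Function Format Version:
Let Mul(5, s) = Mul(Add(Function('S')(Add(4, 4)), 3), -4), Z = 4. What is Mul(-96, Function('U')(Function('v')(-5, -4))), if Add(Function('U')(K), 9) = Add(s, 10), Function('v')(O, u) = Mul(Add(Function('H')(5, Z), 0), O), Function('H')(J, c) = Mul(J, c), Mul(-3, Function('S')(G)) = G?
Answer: Rational(-352, 5) ≈ -70.400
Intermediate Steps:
Function('S')(G) = Mul(Rational(-1, 3), G)
s = Rational(-4, 15) (s = Mul(Rational(1, 5), Mul(Add(Mul(Rational(-1, 3), Add(4, 4)), 3), -4)) = Mul(Rational(1, 5), Mul(Add(Mul(Rational(-1, 3), 8), 3), -4)) = Mul(Rational(1, 5), Mul(Add(Rational(-8, 3), 3), -4)) = Mul(Rational(1, 5), Mul(Rational(1, 3), -4)) = Mul(Rational(1, 5), Rational(-4, 3)) = Rational(-4, 15) ≈ -0.26667)
Function('v')(O, u) = Mul(20, O) (Function('v')(O, u) = Mul(Add(Mul(5, 4), 0), O) = Mul(Add(20, 0), O) = Mul(20, O))
Function('U')(K) = Rational(11, 15) (Function('U')(K) = Add(-9, Add(Rational(-4, 15), 10)) = Add(-9, Rational(146, 15)) = Rational(11, 15))
Mul(-96, Function('U')(Function('v')(-5, -4))) = Mul(-96, Rational(11, 15)) = Rational(-352, 5)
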